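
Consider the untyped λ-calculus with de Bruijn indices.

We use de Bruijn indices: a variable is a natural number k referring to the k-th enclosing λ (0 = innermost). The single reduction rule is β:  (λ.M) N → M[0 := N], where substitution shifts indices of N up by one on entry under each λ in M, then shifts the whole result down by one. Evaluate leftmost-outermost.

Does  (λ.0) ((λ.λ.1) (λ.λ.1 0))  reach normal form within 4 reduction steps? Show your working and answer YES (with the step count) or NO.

Answer: YES — reaches normal form λ.λ.λ.1 0 in 2 ≤ 4 steps

Derivation:
  start: (λ.0) ((λ.λ.1) (λ.λ.1 0))
  step 1: (λ.λ.1) (λ.λ.1 0)
  step 2: λ.λ.λ.1 0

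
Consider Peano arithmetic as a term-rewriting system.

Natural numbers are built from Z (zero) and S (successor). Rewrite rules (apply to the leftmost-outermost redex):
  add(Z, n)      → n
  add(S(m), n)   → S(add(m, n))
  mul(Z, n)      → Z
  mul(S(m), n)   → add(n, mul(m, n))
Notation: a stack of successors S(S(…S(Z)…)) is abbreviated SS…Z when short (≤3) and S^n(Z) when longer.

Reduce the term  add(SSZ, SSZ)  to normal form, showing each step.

Answer: normal form = S^4(Z)  (in 3 steps)

Derivation:
  start: add(SSZ, SSZ)
  [1] S(add(SZ, SSZ))
  [2] S(S(add(Z, SSZ)))
  [3] S^4(Z)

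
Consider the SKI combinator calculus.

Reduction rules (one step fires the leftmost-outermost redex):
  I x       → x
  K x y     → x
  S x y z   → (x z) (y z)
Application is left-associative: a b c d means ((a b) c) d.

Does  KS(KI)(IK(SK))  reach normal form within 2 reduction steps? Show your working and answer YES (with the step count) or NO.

  start: KS(KI)(IK(SK))
  →1  S(IK(SK))
  →2  S(K(SK))

Answer: YES — reaches normal form S(K(SK)) in 2 ≤ 2 steps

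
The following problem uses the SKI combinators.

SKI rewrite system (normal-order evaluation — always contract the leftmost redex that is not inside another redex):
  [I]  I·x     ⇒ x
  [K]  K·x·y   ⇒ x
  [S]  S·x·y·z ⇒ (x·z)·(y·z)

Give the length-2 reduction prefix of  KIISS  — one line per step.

  start: KIISS
  →1  ISS
  →2  SS

Answer: after 2 steps: SS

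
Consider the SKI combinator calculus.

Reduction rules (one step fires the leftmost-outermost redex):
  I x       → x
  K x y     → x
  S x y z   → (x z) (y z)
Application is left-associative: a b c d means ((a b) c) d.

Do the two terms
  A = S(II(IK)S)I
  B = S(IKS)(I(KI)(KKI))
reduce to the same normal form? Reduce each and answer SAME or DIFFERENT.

Answer: SAME — A ⇓ S(KS)I, B ⇓ S(KS)I

Derivation:
Term A:
  start: S(II(IK)S)I
  [1] S(I(IK)S)I
  [2] S(IKS)I
  [3] S(KS)I

Term B:
  start: S(IKS)(I(KI)(KKI))
  [1] S(KS)(I(KI)(KKI))
  [2] S(KS)(KI(KKI))
  [3] S(KS)I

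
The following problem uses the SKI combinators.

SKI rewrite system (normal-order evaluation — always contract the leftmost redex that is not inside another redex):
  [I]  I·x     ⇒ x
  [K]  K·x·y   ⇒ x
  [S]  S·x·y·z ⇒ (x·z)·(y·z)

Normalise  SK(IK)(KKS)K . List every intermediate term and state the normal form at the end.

Answer: normal form = KK  (in 3 steps)

Derivation:
  start: SK(IK)(KKS)K
  →1  K(KKS)(IK(KKS))K
  →2  KKSK
  →3  KK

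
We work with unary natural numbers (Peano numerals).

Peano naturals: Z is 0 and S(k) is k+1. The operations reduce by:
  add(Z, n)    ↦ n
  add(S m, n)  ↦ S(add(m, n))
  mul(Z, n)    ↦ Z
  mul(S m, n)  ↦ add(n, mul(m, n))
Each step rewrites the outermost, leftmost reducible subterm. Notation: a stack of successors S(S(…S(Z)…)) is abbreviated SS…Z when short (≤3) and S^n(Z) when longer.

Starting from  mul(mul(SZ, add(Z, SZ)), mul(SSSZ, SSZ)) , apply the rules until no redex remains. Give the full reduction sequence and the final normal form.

Answer: normal form = S^6(Z)  (in 27 steps)

Derivation:
  start: mul(mul(SZ, add(Z, SZ)), mul(SSSZ, SSZ))
  [1] mul(add(add(Z, SZ), mul(Z, add(Z, SZ))), mul(SSSZ, SSZ))
  [2] mul(add(SZ, mul(Z, add(Z, SZ))), mul(SSSZ, SSZ))
  [3] mul(S(add(Z, mul(Z, add(Z, SZ)))), mul(SSSZ, SSZ))
  [4] add(mul(SSSZ, SSZ), mul(add(Z, mul(Z, add(Z, SZ))), mul(SSSZ, SSZ)))
  [5] add(add(SSZ, mul(SSZ, SSZ)), mul(add(Z, mul(Z, add(Z, SZ))), mul(SSSZ, SSZ)))
  [6] add(S(add(SZ, mul(SSZ, SSZ))), mul(add(Z, mul(Z, add(Z, SZ))), mul(SSSZ, SSZ)))
  [7] S(add(add(SZ, mul(SSZ, SSZ)), mul(add(Z, mul(Z, add(Z, SZ))), mul(SSSZ, SSZ))))
  [8] S(add(S(add(Z, mul(SSZ, SSZ))), mul(add(Z, mul(Z, add(Z, SZ))), mul(SSSZ, SSZ))))
  [9] S(S(add(add(Z, mul(SSZ, SSZ)), mul(add(Z, mul(Z, add(Z, SZ))), mul(SSSZ, SSZ)))))
  [10] S(S(add(mul(SSZ, SSZ), mul(add(Z, mul(Z, add(Z, SZ))), mul(SSSZ, SSZ)))))
  [11] S(S(add(add(SSZ, mul(SZ, SSZ)), mul(add(Z, mul(Z, add(Z, SZ))), mul(SSSZ, SSZ)))))
  [12] S(S(add(S(add(SZ, mul(SZ, SSZ))), mul(add(Z, mul(Z, add(Z, SZ))), mul(SSSZ, SSZ)))))
  [13] S(S(S(add(add(SZ, mul(SZ, SSZ)), mul(add(Z, mul(Z, add(Z, SZ))), mul(SSSZ, SSZ))))))
  [14] S(S(S(add(S(add(Z, mul(SZ, SSZ))), mul(add(Z, mul(Z, add(Z, SZ))), mul(SSSZ, SSZ))))))
  [15] S(S(S(S(add(add(Z, mul(SZ, SSZ)), mul(add(Z, mul(Z, add(Z, SZ))), mul(SSSZ, SSZ)))))))
  [16] S(S(S(S(add(mul(SZ, SSZ), mul(add(Z, mul(Z, add(Z, SZ))), mul(SSSZ, SSZ)))))))
  [17] S(S(S(S(add(add(SSZ, mul(Z, SSZ)), mul(add(Z, mul(Z, add(Z, SZ))), mul(SSSZ, SSZ)))))))
  [18] S(S(S(S(add(S(add(SZ, mul(Z, SSZ))), mul(add(Z, mul(Z, add(Z, SZ))), mul(SSSZ, SSZ)))))))
  [19] S(S(S(S(S(add(add(SZ, mul(Z, SSZ)), mul(add(Z, mul(Z, add(Z, SZ))), mul(SSSZ, SSZ))))))))
  [20] S(S(S(S(S(add(S(add(Z, mul(Z, SSZ))), mul(add(Z, mul(Z, add(Z, SZ))), mul(SSSZ, SSZ))))))))
  [21] S(S(S(S(S(S(add(add(Z, mul(Z, SSZ)), mul(add(Z, mul(Z, add(Z, SZ))), mul(SSSZ, SSZ)))))))))
  [22] S(S(S(S(S(S(add(mul(Z, SSZ), mul(add(Z, mul(Z, add(Z, SZ))), mul(SSSZ, SSZ)))))))))
  [23] S(S(S(S(S(S(add(Z, mul(add(Z, mul(Z, add(Z, SZ))), mul(SSSZ, SSZ)))))))))
  [24] S(S(S(S(S(S(mul(add(Z, mul(Z, add(Z, SZ))), mul(SSSZ, SSZ))))))))
  [25] S(S(S(S(S(S(mul(mul(Z, add(Z, SZ)), mul(SSSZ, SSZ))))))))
  [26] S(S(S(S(S(S(mul(Z, mul(SSSZ, SSZ))))))))
  [27] S^6(Z)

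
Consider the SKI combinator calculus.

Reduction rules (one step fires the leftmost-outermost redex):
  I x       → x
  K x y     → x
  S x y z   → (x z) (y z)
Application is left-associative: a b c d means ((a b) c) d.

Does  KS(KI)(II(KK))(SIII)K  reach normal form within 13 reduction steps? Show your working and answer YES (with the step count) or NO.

Answer: YES — reaches normal form KK in 10 ≤ 13 steps

Reduction:
  start: KS(KI)(II(KK))(SIII)K
  step 1: S(II(KK))(SIII)K
  step 2: II(KK)K(SIIIK)
  step 3: I(KK)K(SIIIK)
  step 4: KKK(SIIIK)
  step 5: K(SIIIK)
  step 6: K(II(II)K)
  step 7: K(I(II)K)
  step 8: K(IIK)
  step 9: K(IK)
  step 10: KK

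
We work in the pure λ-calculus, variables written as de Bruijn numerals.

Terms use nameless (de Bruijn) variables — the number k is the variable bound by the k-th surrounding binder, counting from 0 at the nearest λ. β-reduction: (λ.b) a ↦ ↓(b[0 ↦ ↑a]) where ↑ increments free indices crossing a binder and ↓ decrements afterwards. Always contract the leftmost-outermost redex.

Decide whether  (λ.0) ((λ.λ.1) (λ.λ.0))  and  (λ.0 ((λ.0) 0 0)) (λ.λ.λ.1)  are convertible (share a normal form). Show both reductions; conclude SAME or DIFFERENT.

Answer: DIFFERENT — A ⇓ λ.λ.λ.0, B ⇓ λ.λ.1

Derivation:
Term A:
  start: (λ.0) ((λ.λ.1) (λ.λ.0))
  step 1: (λ.λ.1) (λ.λ.0)
  step 2: λ.λ.λ.0

Term B:
  start: (λ.0 ((λ.0) 0 0)) (λ.λ.λ.1)
  step 1: (λ.λ.λ.1) ((λ.0) (λ.λ.λ.1) (λ.λ.λ.1))
  step 2: λ.λ.1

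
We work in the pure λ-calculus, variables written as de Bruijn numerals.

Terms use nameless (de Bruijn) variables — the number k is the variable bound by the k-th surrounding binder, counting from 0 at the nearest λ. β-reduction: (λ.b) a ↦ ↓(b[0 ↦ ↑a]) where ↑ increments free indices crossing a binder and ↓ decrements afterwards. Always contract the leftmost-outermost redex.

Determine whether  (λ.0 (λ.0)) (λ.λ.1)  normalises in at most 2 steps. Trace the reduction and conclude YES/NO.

Answer: YES — reaches normal form λ.λ.0 in 2 ≤ 2 steps

Derivation:
  start: (λ.0 (λ.0)) (λ.λ.1)
  step 1: (λ.λ.1) (λ.0)
  step 2: λ.λ.0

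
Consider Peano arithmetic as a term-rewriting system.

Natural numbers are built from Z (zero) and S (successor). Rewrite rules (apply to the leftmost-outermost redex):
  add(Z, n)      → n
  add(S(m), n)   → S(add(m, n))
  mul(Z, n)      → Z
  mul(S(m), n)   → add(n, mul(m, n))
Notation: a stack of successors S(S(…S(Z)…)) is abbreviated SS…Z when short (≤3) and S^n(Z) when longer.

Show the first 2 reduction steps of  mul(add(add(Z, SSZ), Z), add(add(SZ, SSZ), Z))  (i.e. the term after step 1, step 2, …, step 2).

  start: mul(add(add(Z, SSZ), Z), add(add(SZ, SSZ), Z))
  step 1: mul(add(SSZ, Z), add(add(SZ, SSZ), Z))
  step 2: mul(S(add(SZ, Z)), add(add(SZ, SSZ), Z))

Answer: after 2 steps: mul(S(add(SZ, Z)), add(add(SZ, SSZ), Z))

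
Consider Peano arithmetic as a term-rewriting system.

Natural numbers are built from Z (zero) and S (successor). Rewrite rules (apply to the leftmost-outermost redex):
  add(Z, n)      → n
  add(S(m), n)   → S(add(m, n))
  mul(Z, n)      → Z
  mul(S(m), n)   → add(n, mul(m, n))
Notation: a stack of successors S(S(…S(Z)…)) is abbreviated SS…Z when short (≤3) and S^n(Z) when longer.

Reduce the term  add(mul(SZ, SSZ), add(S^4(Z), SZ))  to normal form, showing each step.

Answer: normal form = S^7(Z)  (in 13 steps)

Reduction:
  start: add(mul(SZ, SSZ), add(S^4(Z), SZ))
  →1  add(add(SSZ, mul(Z, SSZ)), add(S^4(Z), SZ))
  →2  add(S(add(SZ, mul(Z, SSZ))), add(S^4(Z), SZ))
  →3  S(add(add(SZ, mul(Z, SSZ)), add(S^4(Z), SZ)))
  →4  S(add(S(add(Z, mul(Z, SSZ))), add(S^4(Z), SZ)))
  →5  S(S(add(add(Z, mul(Z, SSZ)), add(S^4(Z), SZ))))
  →6  S(S(add(mul(Z, SSZ), add(S^4(Z), SZ))))
  →7  S(S(add(Z, add(S^4(Z), SZ))))
  →8  S(S(add(S^4(Z), SZ)))
  →9  S(S(S(add(SSSZ, SZ))))
  →10  S(S(S(S(add(SSZ, SZ)))))
  →11  S(S(S(S(S(add(SZ, SZ))))))
  →12  S(S(S(S(S(S(add(Z, SZ)))))))
  →13  S^7(Z)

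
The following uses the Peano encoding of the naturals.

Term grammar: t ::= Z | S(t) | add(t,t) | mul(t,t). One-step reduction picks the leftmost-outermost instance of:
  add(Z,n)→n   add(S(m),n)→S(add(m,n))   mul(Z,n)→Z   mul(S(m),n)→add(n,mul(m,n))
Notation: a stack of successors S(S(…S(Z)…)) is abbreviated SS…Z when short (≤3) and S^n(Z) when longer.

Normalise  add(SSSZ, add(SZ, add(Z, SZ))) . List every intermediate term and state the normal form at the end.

  start: add(SSSZ, add(SZ, add(Z, SZ)))
  →1  S(add(SSZ, add(SZ, add(Z, SZ))))
  →2  S(S(add(SZ, add(SZ, add(Z, SZ)))))
  →3  S(S(S(add(Z, add(SZ, add(Z, SZ))))))
  →4  S(S(S(add(SZ, add(Z, SZ)))))
  →5  S(S(S(S(add(Z, add(Z, SZ))))))
  →6  S(S(S(S(add(Z, SZ)))))
  →7  S^5(Z)

Answer: normal form = S^5(Z)  (in 7 steps)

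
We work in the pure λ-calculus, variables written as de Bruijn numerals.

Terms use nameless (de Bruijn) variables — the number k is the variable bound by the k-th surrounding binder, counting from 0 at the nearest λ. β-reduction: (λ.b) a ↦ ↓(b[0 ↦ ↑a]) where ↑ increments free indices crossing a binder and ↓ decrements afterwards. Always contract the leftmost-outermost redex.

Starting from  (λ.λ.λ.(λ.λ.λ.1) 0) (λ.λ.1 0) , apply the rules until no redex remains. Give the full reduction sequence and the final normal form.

  start: (λ.λ.λ.(λ.λ.λ.1) 0) (λ.λ.1 0)
  step 1: λ.λ.(λ.λ.λ.1) 0
  step 2: λ.λ.λ.λ.1

Answer: normal form = λ.λ.λ.λ.1  (in 2 steps)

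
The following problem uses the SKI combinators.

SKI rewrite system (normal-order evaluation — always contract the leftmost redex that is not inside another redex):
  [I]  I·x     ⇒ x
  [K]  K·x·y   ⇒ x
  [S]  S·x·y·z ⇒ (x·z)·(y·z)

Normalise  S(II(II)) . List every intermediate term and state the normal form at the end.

  start: S(II(II))
  [1] S(I(II))
  [2] S(II)
  [3] SI

Answer: normal form = SI  (in 3 steps)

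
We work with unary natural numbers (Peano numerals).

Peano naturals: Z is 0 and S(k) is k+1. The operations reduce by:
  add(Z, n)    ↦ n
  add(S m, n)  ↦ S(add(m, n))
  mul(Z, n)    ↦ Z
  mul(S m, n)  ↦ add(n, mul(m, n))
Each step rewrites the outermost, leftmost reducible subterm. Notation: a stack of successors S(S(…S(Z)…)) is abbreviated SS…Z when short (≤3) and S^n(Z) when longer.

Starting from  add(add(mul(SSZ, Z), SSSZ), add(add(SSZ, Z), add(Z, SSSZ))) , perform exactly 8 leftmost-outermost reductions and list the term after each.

  start: add(add(mul(SSZ, Z), SSSZ), add(add(SSZ, Z), add(Z, SSSZ)))
  step 1: add(add(add(Z, mul(SZ, Z)), SSSZ), add(add(SSZ, Z), add(Z, SSSZ)))
  step 2: add(add(mul(SZ, Z), SSSZ), add(add(SSZ, Z), add(Z, SSSZ)))
  step 3: add(add(add(Z, mul(Z, Z)), SSSZ), add(add(SSZ, Z), add(Z, SSSZ)))
  step 4: add(add(mul(Z, Z), SSSZ), add(add(SSZ, Z), add(Z, SSSZ)))
  step 5: add(add(Z, SSSZ), add(add(SSZ, Z), add(Z, SSSZ)))
  step 6: add(SSSZ, add(add(SSZ, Z), add(Z, SSSZ)))
  step 7: S(add(SSZ, add(add(SSZ, Z), add(Z, SSSZ))))
  step 8: S(S(add(SZ, add(add(SSZ, Z), add(Z, SSSZ)))))

Answer: after 8 steps: S(S(add(SZ, add(add(SSZ, Z), add(Z, SSSZ)))))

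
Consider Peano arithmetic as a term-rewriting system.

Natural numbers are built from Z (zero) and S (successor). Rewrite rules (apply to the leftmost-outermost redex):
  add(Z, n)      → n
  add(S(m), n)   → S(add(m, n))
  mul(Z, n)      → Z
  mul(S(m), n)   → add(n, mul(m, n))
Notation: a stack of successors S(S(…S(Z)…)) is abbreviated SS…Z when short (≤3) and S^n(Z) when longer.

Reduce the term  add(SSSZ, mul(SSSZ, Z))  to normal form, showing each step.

  start: add(SSSZ, mul(SSSZ, Z))
  →1  S(add(SSZ, mul(SSSZ, Z)))
  →2  S(S(add(SZ, mul(SSSZ, Z))))
  →3  S(S(S(add(Z, mul(SSSZ, Z)))))
  →4  S(S(S(mul(SSSZ, Z))))
  →5  S(S(S(add(Z, mul(SSZ, Z)))))
  →6  S(S(S(mul(SSZ, Z))))
  →7  S(S(S(add(Z, mul(SZ, Z)))))
  →8  S(S(S(mul(SZ, Z))))
  →9  S(S(S(add(Z, mul(Z, Z)))))
  →10  S(S(S(mul(Z, Z))))
  →11  SSSZ

Answer: normal form = SSSZ  (in 11 steps)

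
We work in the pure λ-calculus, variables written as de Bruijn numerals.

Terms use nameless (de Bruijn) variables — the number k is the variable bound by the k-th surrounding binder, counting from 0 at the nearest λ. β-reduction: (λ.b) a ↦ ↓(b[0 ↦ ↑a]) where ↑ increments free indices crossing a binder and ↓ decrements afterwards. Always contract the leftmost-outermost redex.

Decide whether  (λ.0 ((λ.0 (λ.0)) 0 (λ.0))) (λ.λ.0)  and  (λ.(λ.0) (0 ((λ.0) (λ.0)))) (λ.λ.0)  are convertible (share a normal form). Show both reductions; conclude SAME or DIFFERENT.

Answer: SAME — A ⇓ λ.0, B ⇓ λ.0

Derivation:
Term A:
  start: (λ.0 ((λ.0 (λ.0)) 0 (λ.0))) (λ.λ.0)
  [1] (λ.λ.0) ((λ.0 (λ.0)) (λ.λ.0) (λ.0))
  [2] λ.0

Term B:
  start: (λ.(λ.0) (0 ((λ.0) (λ.0)))) (λ.λ.0)
  [1] (λ.0) ((λ.λ.0) ((λ.0) (λ.0)))
  [2] (λ.λ.0) ((λ.0) (λ.0))
  [3] λ.0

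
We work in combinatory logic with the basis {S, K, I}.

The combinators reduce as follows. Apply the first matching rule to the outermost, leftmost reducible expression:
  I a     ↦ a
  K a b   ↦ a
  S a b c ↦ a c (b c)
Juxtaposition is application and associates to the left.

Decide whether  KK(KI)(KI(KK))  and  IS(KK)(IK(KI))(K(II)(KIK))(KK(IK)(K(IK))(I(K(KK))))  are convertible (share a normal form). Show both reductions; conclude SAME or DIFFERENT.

Term A:
  start: KK(KI)(KI(KK))
  →1  K(KI(KK))
  →2  KI

Term B:
  start: IS(KK)(IK(KI))(K(II)(KIK))(KK(IK)(K(IK))(I(K(KK))))
  →1  S(KK)(IK(KI))(K(II)(KIK))(KK(IK)(K(IK))(I(K(KK))))
  →2  KK(K(II)(KIK))(IK(KI)(K(II)(KIK)))(KK(IK)(K(IK))(I(K(KK))))
  →3  K(IK(KI)(K(II)(KIK)))(KK(IK)(K(IK))(I(K(KK))))
  →4  IK(KI)(K(II)(KIK))
  →5  K(KI)(K(II)(KIK))
  →6  KI

Answer: SAME — A ⇓ KI, B ⇓ KI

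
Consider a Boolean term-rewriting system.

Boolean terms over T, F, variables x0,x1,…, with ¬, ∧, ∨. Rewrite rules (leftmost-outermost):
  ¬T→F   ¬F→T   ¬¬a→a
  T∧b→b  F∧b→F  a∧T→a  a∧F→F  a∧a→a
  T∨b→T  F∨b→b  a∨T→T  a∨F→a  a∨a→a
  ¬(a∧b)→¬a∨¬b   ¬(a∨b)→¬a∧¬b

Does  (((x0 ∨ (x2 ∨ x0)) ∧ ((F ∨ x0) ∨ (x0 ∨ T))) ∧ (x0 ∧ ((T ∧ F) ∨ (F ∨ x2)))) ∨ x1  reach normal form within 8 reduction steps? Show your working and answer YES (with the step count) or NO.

  start: (((x0 ∨ (x2 ∨ x0)) ∧ ((F ∨ x0) ∨ (x0 ∨ T))) ∧ (x0 ∧ ((T ∧ F) ∨ (F ∨ x2)))) ∨ x1
  step 1: (((x0 ∨ (x2 ∨ x0)) ∧ (x0 ∨ (x0 ∨ T))) ∧ (x0 ∧ ((T ∧ F) ∨ (F ∨ x2)))) ∨ x1
  step 2: (((x0 ∨ (x2 ∨ x0)) ∧ (x0 ∨ T)) ∧ (x0 ∧ ((T ∧ F) ∨ (F ∨ x2)))) ∨ x1
  step 3: (((x0 ∨ (x2 ∨ x0)) ∧ T) ∧ (x0 ∧ ((T ∧ F) ∨ (F ∨ x2)))) ∨ x1
  step 4: ((x0 ∨ (x2 ∨ x0)) ∧ (x0 ∧ ((T ∧ F) ∨ (F ∨ x2)))) ∨ x1
  step 5: ((x0 ∨ (x2 ∨ x0)) ∧ (x0 ∧ (F ∨ (F ∨ x2)))) ∨ x1
  step 6: ((x0 ∨ (x2 ∨ x0)) ∧ (x0 ∧ (F ∨ x2))) ∨ x1
  step 7: ((x0 ∨ (x2 ∨ x0)) ∧ (x0 ∧ x2)) ∨ x1

Answer: YES — reaches normal form ((x0 ∨ (x2 ∨ x0)) ∧ (x0 ∧ x2)) ∨ x1 in 7 ≤ 8 steps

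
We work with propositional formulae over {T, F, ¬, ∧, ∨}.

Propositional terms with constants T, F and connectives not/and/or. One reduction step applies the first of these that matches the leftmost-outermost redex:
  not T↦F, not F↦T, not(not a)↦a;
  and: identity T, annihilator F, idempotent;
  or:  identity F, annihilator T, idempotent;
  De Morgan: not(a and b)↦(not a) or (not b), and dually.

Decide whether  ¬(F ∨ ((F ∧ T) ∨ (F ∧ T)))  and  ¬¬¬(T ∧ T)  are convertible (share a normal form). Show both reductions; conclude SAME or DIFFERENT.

Term A:
  start: ¬(F ∨ ((F ∧ T) ∨ (F ∧ T)))
  [1] ¬F ∧ ¬((F ∧ T) ∨ (F ∧ T))
  [2] T ∧ ¬((F ∧ T) ∨ (F ∧ T))
  [3] ¬((F ∧ T) ∨ (F ∧ T))
  [4] ¬(F ∧ T) ∧ ¬(F ∧ T)
  [5] ¬(F ∧ T)
  [6] ¬F ∨ ¬T
  [7] T ∨ ¬T
  [8] T

Term B:
  start: ¬¬¬(T ∧ T)
  [1] ¬(T ∧ T)
  [2] ¬T ∨ ¬T
  [3] ¬T
  [4] F

Answer: DIFFERENT — A ⇓ T, B ⇓ F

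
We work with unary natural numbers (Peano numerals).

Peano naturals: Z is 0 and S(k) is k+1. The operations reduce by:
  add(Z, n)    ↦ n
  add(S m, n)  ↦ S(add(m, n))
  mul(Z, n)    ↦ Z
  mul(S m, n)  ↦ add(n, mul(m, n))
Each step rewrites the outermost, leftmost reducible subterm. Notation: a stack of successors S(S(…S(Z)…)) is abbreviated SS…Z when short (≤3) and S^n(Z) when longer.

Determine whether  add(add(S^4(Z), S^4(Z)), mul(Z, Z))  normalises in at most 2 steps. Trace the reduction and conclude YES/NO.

  start: add(add(S^4(Z), S^4(Z)), mul(Z, Z))
  step 1: add(S(add(SSSZ, S^4(Z))), mul(Z, Z))
  step 2: S(add(add(SSSZ, S^4(Z)), mul(Z, Z)))

Answer: NO — after 2 steps the term is S(add(add(SSSZ, S^4(Z)), mul(Z, Z))), not yet normal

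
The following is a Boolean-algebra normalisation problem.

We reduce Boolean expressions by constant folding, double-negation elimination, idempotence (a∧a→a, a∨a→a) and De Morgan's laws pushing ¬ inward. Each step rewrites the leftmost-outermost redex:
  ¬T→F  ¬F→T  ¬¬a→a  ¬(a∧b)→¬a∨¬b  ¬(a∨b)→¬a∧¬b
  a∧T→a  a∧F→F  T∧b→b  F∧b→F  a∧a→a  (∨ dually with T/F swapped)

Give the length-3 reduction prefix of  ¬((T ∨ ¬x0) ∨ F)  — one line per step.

  start: ¬((T ∨ ¬x0) ∨ F)
  →1  ¬(T ∨ ¬x0) ∧ ¬F
  →2  (¬T ∧ ¬¬x0) ∧ ¬F
  →3  (F ∧ ¬¬x0) ∧ ¬F

Answer: after 3 steps: (F ∧ ¬¬x0) ∧ ¬F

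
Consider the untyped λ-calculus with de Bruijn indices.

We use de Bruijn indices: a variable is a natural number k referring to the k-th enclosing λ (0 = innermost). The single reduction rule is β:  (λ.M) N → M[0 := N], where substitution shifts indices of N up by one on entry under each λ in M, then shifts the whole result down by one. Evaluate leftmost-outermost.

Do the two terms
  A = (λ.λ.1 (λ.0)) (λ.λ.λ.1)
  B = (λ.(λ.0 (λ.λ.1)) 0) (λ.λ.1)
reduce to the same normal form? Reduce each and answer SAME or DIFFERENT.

Answer: SAME — A ⇓ λ.λ.λ.1, B ⇓ λ.λ.λ.1

Working:
Term A:
  start: (λ.λ.1 (λ.0)) (λ.λ.λ.1)
  →1  λ.(λ.λ.λ.1) (λ.0)
  →2  λ.λ.λ.1

Term B:
  start: (λ.(λ.0 (λ.λ.1)) 0) (λ.λ.1)
  →1  (λ.0 (λ.λ.1)) (λ.λ.1)
  →2  (λ.λ.1) (λ.λ.1)
  →3  λ.λ.λ.1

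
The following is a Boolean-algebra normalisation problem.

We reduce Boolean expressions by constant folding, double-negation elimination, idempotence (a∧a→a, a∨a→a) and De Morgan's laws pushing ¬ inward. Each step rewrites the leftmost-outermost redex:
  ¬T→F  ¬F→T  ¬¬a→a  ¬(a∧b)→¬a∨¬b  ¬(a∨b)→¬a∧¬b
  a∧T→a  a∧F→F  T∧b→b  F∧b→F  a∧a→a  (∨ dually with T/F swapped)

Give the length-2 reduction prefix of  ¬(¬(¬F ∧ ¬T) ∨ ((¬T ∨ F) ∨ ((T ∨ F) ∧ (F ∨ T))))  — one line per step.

Answer: after 2 steps: (¬F ∧ ¬T) ∧ ¬((¬T ∨ F) ∨ ((T ∨ F) ∧ (F ∨ T)))

Working:
  start: ¬(¬(¬F ∧ ¬T) ∨ ((¬T ∨ F) ∨ ((T ∨ F) ∧ (F ∨ T))))
  →1  ¬¬(¬F ∧ ¬T) ∧ ¬((¬T ∨ F) ∨ ((T ∨ F) ∧ (F ∨ T)))
  →2  (¬F ∧ ¬T) ∧ ¬((¬T ∨ F) ∨ ((T ∨ F) ∧ (F ∨ T)))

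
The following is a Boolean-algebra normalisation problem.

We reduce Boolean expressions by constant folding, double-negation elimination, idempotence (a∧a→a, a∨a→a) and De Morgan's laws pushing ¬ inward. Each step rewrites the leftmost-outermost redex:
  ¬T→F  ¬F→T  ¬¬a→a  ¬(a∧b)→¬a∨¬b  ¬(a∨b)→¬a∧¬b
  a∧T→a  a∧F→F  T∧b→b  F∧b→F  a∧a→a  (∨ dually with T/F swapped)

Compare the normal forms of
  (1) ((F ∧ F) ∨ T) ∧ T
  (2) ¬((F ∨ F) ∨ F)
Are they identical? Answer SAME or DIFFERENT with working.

Answer: SAME — A ⇓ T, B ⇓ T

Reduction:
Term A:
  start: ((F ∧ F) ∨ T) ∧ T
  [1] (F ∧ F) ∨ T
  [2] T

Term B:
  start: ¬((F ∨ F) ∨ F)
  [1] ¬(F ∨ F) ∧ ¬F
  [2] (¬F ∧ ¬F) ∧ ¬F
  [3] ¬F ∧ ¬F
  [4] ¬F
  [5] T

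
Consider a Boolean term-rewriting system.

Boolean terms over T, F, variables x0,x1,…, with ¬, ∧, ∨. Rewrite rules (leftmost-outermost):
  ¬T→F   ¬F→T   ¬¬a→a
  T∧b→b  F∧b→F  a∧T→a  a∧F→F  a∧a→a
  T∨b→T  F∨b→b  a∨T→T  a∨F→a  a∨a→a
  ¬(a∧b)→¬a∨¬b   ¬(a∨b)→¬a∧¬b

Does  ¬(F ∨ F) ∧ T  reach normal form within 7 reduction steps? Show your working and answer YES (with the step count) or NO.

Answer: YES — reaches normal form T in 4 ≤ 7 steps

Reduction:
  start: ¬(F ∨ F) ∧ T
  [1] ¬(F ∨ F)
  [2] ¬F ∧ ¬F
  [3] ¬F
  [4] T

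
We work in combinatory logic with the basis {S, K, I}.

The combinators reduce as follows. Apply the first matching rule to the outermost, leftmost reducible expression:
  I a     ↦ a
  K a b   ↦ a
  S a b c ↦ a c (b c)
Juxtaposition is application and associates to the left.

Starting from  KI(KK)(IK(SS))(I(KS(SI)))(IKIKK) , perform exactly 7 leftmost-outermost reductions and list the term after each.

Answer: after 7 steps: SSK

Working:
  start: KI(KK)(IK(SS))(I(KS(SI)))(IKIKK)
  →1  I(IK(SS))(I(KS(SI)))(IKIKK)
  →2  IK(SS)(I(KS(SI)))(IKIKK)
  →3  K(SS)(I(KS(SI)))(IKIKK)
  →4  SS(IKIKK)
  →5  SS(KIKK)
  →6  SS(IK)
  →7  SSK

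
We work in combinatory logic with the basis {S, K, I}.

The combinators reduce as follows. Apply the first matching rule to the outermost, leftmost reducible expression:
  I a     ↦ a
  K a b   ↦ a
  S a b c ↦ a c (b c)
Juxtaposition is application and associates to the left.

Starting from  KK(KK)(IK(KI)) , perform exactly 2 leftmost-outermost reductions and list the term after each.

  start: KK(KK)(IK(KI))
  [1] K(IK(KI))
  [2] K(K(KI))

Answer: after 2 steps: K(K(KI))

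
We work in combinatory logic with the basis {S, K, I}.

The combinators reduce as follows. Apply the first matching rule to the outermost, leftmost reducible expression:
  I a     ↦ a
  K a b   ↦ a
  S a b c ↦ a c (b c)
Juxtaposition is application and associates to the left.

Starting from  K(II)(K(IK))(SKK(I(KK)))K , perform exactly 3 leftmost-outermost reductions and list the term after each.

  start: K(II)(K(IK))(SKK(I(KK)))K
  step 1: II(SKK(I(KK)))K
  step 2: I(SKK(I(KK)))K
  step 3: SKK(I(KK))K

Answer: after 3 steps: SKK(I(KK))K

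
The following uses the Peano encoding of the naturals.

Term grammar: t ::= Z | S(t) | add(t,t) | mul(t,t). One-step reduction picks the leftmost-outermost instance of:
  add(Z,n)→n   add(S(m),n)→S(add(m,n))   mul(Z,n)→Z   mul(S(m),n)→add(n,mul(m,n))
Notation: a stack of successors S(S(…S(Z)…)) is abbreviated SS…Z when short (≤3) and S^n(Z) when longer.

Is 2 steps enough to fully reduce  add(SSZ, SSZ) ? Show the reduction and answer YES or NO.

Answer: NO — after 2 steps the term is S(S(add(Z, SSZ))), not yet normal

Working:
  start: add(SSZ, SSZ)
  [1] S(add(SZ, SSZ))
  [2] S(S(add(Z, SSZ)))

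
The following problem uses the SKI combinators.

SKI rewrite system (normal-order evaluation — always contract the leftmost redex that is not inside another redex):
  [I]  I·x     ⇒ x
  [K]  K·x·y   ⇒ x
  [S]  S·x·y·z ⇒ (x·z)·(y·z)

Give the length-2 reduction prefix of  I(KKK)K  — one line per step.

  start: I(KKK)K
  →1  KKKK
  →2  KK

Answer: after 2 steps: KK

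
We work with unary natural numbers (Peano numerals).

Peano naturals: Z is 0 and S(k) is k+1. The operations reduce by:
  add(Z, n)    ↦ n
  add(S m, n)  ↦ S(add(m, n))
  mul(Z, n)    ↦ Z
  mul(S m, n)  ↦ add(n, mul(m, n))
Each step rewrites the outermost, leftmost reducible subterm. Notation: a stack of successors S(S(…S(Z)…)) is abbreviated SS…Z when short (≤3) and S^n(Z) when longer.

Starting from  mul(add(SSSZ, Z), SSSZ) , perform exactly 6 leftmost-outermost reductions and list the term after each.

  start: mul(add(SSSZ, Z), SSSZ)
  →1  mul(S(add(SSZ, Z)), SSSZ)
  →2  add(SSSZ, mul(add(SSZ, Z), SSSZ))
  →3  S(add(SSZ, mul(add(SSZ, Z), SSSZ)))
  →4  S(S(add(SZ, mul(add(SSZ, Z), SSSZ))))
  →5  S(S(S(add(Z, mul(add(SSZ, Z), SSSZ)))))
  →6  S(S(S(mul(add(SSZ, Z), SSSZ))))

Answer: after 6 steps: S(S(S(mul(add(SSZ, Z), SSSZ))))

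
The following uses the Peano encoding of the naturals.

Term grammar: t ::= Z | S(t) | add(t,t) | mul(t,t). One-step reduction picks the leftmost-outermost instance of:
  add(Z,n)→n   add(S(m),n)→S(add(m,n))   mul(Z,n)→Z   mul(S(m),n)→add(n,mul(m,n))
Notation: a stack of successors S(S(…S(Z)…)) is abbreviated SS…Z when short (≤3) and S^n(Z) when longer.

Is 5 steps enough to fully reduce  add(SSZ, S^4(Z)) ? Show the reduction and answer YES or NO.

  start: add(SSZ, S^4(Z))
  [1] S(add(SZ, S^4(Z)))
  [2] S(S(add(Z, S^4(Z))))
  [3] S^6(Z)

Answer: YES — reaches normal form S^6(Z) in 3 ≤ 5 steps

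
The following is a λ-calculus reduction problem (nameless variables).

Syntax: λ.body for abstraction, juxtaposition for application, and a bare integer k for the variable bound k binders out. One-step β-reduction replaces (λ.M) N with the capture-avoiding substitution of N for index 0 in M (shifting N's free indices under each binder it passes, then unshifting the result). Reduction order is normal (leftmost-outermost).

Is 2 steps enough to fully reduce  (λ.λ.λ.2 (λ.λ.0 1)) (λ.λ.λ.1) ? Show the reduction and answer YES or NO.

Answer: YES — reaches normal form λ.λ.λ.λ.1 in 2 ≤ 2 steps

Working:
  start: (λ.λ.λ.2 (λ.λ.0 1)) (λ.λ.λ.1)
  →1  λ.λ.(λ.λ.λ.1) (λ.λ.0 1)
  →2  λ.λ.λ.λ.1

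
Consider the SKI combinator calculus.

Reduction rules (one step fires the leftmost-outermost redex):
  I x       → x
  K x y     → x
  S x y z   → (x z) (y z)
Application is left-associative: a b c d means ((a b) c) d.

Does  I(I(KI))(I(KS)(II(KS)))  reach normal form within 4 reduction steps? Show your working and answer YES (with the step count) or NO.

  start: I(I(KI))(I(KS)(II(KS)))
  step 1: I(KI)(I(KS)(II(KS)))
  step 2: KI(I(KS)(II(KS)))
  step 3: I

Answer: YES — reaches normal form I in 3 ≤ 4 steps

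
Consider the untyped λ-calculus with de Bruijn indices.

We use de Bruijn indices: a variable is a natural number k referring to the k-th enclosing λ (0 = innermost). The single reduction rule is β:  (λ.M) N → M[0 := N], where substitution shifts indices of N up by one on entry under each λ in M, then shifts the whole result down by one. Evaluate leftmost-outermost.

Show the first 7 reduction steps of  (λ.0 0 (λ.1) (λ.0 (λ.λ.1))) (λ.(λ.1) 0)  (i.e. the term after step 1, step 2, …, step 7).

Answer: after 7 steps: λ.0

Working:
  start: (λ.0 0 (λ.1) (λ.0 (λ.λ.1))) (λ.(λ.1) 0)
  step 1: (λ.(λ.1) 0) (λ.(λ.1) 0) (λ.λ.(λ.1) 0) (λ.0 (λ.λ.1))
  step 2: (λ.λ.(λ.1) 0) (λ.(λ.1) 0) (λ.λ.(λ.1) 0) (λ.0 (λ.λ.1))
  step 3: (λ.(λ.1) 0) (λ.λ.(λ.1) 0) (λ.0 (λ.λ.1))
  step 4: (λ.λ.λ.(λ.1) 0) (λ.λ.(λ.1) 0) (λ.0 (λ.λ.1))
  step 5: (λ.λ.(λ.1) 0) (λ.0 (λ.λ.1))
  step 6: λ.(λ.1) 0
  step 7: λ.0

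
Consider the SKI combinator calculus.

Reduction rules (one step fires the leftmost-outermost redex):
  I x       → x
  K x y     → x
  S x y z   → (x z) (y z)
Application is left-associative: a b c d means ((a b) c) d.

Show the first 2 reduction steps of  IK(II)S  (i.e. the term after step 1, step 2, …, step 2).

Answer: after 2 steps: II

Working:
  start: IK(II)S
  step 1: K(II)S
  step 2: II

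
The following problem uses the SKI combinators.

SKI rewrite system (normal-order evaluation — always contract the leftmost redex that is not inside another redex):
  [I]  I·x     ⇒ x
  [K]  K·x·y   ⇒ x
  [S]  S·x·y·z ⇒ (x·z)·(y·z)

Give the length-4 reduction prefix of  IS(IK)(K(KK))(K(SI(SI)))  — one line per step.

  start: IS(IK)(K(KK))(K(SI(SI)))
  step 1: S(IK)(K(KK))(K(SI(SI)))
  step 2: IK(K(SI(SI)))(K(KK)(K(SI(SI))))
  step 3: K(K(SI(SI)))(K(KK)(K(SI(SI))))
  step 4: K(SI(SI))

Answer: after 4 steps: K(SI(SI))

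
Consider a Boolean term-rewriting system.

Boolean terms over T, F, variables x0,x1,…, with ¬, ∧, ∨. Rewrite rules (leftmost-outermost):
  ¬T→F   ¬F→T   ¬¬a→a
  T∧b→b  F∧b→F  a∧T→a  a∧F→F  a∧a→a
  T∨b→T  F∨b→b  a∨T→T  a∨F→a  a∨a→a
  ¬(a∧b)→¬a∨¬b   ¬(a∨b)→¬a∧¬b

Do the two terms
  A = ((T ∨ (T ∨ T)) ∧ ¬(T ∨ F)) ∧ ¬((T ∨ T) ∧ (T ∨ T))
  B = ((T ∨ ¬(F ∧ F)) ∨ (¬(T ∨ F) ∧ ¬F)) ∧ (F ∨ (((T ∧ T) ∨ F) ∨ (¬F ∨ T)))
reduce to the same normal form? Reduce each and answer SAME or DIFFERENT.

Term A:
  start: ((T ∨ (T ∨ T)) ∧ ¬(T ∨ F)) ∧ ¬((T ∨ T) ∧ (T ∨ T))
  [1] (T ∧ ¬(T ∨ F)) ∧ ¬((T ∨ T) ∧ (T ∨ T))
  [2] ¬(T ∨ F) ∧ ¬((T ∨ T) ∧ (T ∨ T))
  [3] (¬T ∧ ¬F) ∧ ¬((T ∨ T) ∧ (T ∨ T))
  [4] (F ∧ ¬F) ∧ ¬((T ∨ T) ∧ (T ∨ T))
  [5] F ∧ ¬((T ∨ T) ∧ (T ∨ T))
  [6] F

Term B:
  start: ((T ∨ ¬(F ∧ F)) ∨ (¬(T ∨ F) ∧ ¬F)) ∧ (F ∨ (((T ∧ T) ∨ F) ∨ (¬F ∨ T)))
  [1] (T ∨ (¬(T ∨ F) ∧ ¬F)) ∧ (F ∨ (((T ∧ T) ∨ F) ∨ (¬F ∨ T)))
  [2] T ∧ (F ∨ (((T ∧ T) ∨ F) ∨ (¬F ∨ T)))
  [3] F ∨ (((T ∧ T) ∨ F) ∨ (¬F ∨ T))
  [4] ((T ∧ T) ∨ F) ∨ (¬F ∨ T)
  [5] (T ∧ T) ∨ (¬F ∨ T)
  [6] T ∨ (¬F ∨ T)
  [7] T

Answer: DIFFERENT — A ⇓ F, B ⇓ T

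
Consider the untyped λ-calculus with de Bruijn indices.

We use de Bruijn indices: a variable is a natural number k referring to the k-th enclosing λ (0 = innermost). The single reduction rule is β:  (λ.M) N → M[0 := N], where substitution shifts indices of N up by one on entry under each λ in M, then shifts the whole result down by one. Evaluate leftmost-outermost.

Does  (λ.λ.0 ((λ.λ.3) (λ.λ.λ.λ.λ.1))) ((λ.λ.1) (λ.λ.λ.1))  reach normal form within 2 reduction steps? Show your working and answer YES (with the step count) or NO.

  start: (λ.λ.0 ((λ.λ.3) (λ.λ.λ.λ.λ.1))) ((λ.λ.1) (λ.λ.λ.1))
  step 1: λ.0 ((λ.λ.(λ.λ.1) (λ.λ.λ.1)) (λ.λ.λ.λ.λ.1))
  step 2: λ.0 (λ.(λ.λ.1) (λ.λ.λ.1))

Answer: NO — after 2 steps the term is λ.0 (λ.(λ.λ.1) (λ.λ.λ.1)), not yet normal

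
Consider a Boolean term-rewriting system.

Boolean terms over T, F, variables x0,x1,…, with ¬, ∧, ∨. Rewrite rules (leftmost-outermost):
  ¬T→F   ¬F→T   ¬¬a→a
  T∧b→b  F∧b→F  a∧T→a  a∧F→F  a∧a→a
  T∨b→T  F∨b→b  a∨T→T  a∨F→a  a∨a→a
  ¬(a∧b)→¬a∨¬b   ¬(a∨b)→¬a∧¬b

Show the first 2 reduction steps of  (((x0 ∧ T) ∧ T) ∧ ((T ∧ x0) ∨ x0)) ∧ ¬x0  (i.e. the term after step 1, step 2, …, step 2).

  start: (((x0 ∧ T) ∧ T) ∧ ((T ∧ x0) ∨ x0)) ∧ ¬x0
  step 1: ((x0 ∧ T) ∧ ((T ∧ x0) ∨ x0)) ∧ ¬x0
  step 2: (x0 ∧ ((T ∧ x0) ∨ x0)) ∧ ¬x0

Answer: after 2 steps: (x0 ∧ ((T ∧ x0) ∨ x0)) ∧ ¬x0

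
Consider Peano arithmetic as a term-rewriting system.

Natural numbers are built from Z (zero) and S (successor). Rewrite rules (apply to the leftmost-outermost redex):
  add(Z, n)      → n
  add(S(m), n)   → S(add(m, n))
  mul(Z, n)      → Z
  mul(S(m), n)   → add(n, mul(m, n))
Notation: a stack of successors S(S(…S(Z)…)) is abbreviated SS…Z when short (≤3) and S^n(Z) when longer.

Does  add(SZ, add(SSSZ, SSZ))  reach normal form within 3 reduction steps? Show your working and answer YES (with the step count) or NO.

Answer: NO — after 3 steps the term is S(S(add(SSZ, SSZ))), not yet normal

Derivation:
  start: add(SZ, add(SSSZ, SSZ))
  step 1: S(add(Z, add(SSSZ, SSZ)))
  step 2: S(add(SSSZ, SSZ))
  step 3: S(S(add(SSZ, SSZ)))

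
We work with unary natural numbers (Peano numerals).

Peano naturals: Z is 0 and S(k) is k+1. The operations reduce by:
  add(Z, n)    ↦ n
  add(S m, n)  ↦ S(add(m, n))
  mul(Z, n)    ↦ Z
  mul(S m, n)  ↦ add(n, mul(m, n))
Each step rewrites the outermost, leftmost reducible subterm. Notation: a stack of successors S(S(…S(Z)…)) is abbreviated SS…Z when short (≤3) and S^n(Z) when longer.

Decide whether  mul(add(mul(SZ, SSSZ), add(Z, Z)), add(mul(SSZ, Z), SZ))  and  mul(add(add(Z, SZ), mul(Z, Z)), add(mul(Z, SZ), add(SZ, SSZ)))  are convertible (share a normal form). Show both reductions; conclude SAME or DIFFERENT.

Answer: SAME — A ⇓ SSSZ, B ⇓ SSSZ

Reduction:
Term A:
  start: mul(add(mul(SZ, SSSZ), add(Z, Z)), add(mul(SSZ, Z), SZ))
  →1  mul(add(add(SSSZ, mul(Z, SSSZ)), add(Z, Z)), add(mul(SSZ, Z), SZ))
  →2  mul(add(S(add(SSZ, mul(Z, SSSZ))), add(Z, Z)), add(mul(SSZ, Z), SZ))
  →3  mul(S(add(add(SSZ, mul(Z, SSSZ)), add(Z, Z))), add(mul(SSZ, Z), SZ))
  →4  add(add(mul(SSZ, Z), SZ), mul(add(add(SSZ, mul(Z, SSSZ)), add(Z, Z)), add(mul(SSZ, Z), SZ)))
  →5  add(add(add(Z, mul(SZ, Z)), SZ), mul(add(add(SSZ, mul(Z, SSSZ)), add(Z, Z)), add(mul(SSZ, Z), SZ)))
  →6  add(add(mul(SZ, Z), SZ), mul(add(add(SSZ, mul(Z, SSSZ)), add(Z, Z)), add(mul(SSZ, Z), SZ)))
  →7  add(add(add(Z, mul(Z, Z)), SZ), mul(add(add(SSZ, mul(Z, SSSZ)), add(Z, Z)), add(mul(SSZ, Z), SZ)))
  →8  add(add(mul(Z, Z), SZ), mul(add(add(SSZ, mul(Z, SSSZ)), add(Z, Z)), add(mul(SSZ, Z), SZ)))
  →9  add(add(Z, SZ), mul(add(add(SSZ, mul(Z, SSSZ)), add(Z, Z)), add(mul(SSZ, Z), SZ)))
  →10  add(SZ, mul(add(add(SSZ, mul(Z, SSSZ)), add(Z, Z)), add(mul(SSZ, Z), SZ)))
  →11  S(add(Z, mul(add(add(SSZ, mul(Z, SSSZ)), add(Z, Z)), add(mul(SSZ, Z), SZ))))
  →12  S(mul(add(add(SSZ, mul(Z, SSSZ)), add(Z, Z)), add(mul(SSZ, Z), SZ)))
  →13  S(mul(add(S(add(SZ, mul(Z, SSSZ))), add(Z, Z)), add(mul(SSZ, Z), SZ)))
  →14  S(mul(S(add(add(SZ, mul(Z, SSSZ)), add(Z, Z))), add(mul(SSZ, Z), SZ)))
  →15  S(add(add(mul(SSZ, Z), SZ), mul(add(add(SZ, mul(Z, SSSZ)), add(Z, Z)), add(mul(SSZ, Z), SZ))))
  →16  S(add(add(add(Z, mul(SZ, Z)), SZ), mul(add(add(SZ, mul(Z, SSSZ)), add(Z, Z)), add(mul(SSZ, Z), SZ))))
  →17  S(add(add(mul(SZ, Z), SZ), mul(add(add(SZ, mul(Z, SSSZ)), add(Z, Z)), add(mul(SSZ, Z), SZ))))
  →18  S(add(add(add(Z, mul(Z, Z)), SZ), mul(add(add(SZ, mul(Z, SSSZ)), add(Z, Z)), add(mul(SSZ, Z), SZ))))
  →19  S(add(add(mul(Z, Z), SZ), mul(add(add(SZ, mul(Z, SSSZ)), add(Z, Z)), add(mul(SSZ, Z), SZ))))
  →20  S(add(add(Z, SZ), mul(add(add(SZ, mul(Z, SSSZ)), add(Z, Z)), add(mul(SSZ, Z), SZ))))
  →21  S(add(SZ, mul(add(add(SZ, mul(Z, SSSZ)), add(Z, Z)), add(mul(SSZ, Z), SZ))))
  →22  S(S(add(Z, mul(add(add(SZ, mul(Z, SSSZ)), add(Z, Z)), add(mul(SSZ, Z), SZ)))))
  →23  S(S(mul(add(add(SZ, mul(Z, SSSZ)), add(Z, Z)), add(mul(SSZ, Z), SZ))))
  →24  S(S(mul(add(S(add(Z, mul(Z, SSSZ))), add(Z, Z)), add(mul(SSZ, Z), SZ))))
  →25  S(S(mul(S(add(add(Z, mul(Z, SSSZ)), add(Z, Z))), add(mul(SSZ, Z), SZ))))
  →26  S(S(add(add(mul(SSZ, Z), SZ), mul(add(add(Z, mul(Z, SSSZ)), add(Z, Z)), add(mul(SSZ, Z), SZ)))))
  →27  S(S(add(add(add(Z, mul(SZ, Z)), SZ), mul(add(add(Z, mul(Z, SSSZ)), add(Z, Z)), add(mul(SSZ, Z), SZ)))))
  →28  S(S(add(add(mul(SZ, Z), SZ), mul(add(add(Z, mul(Z, SSSZ)), add(Z, Z)), add(mul(SSZ, Z), SZ)))))
  →29  S(S(add(add(add(Z, mul(Z, Z)), SZ), mul(add(add(Z, mul(Z, SSSZ)), add(Z, Z)), add(mul(SSZ, Z), SZ)))))
  →30  S(S(add(add(mul(Z, Z), SZ), mul(add(add(Z, mul(Z, SSSZ)), add(Z, Z)), add(mul(SSZ, Z), SZ)))))
  →31  S(S(add(add(Z, SZ), mul(add(add(Z, mul(Z, SSSZ)), add(Z, Z)), add(mul(SSZ, Z), SZ)))))
  →32  S(S(add(SZ, mul(add(add(Z, mul(Z, SSSZ)), add(Z, Z)), add(mul(SSZ, Z), SZ)))))
  →33  S(S(S(add(Z, mul(add(add(Z, mul(Z, SSSZ)), add(Z, Z)), add(mul(SSZ, Z), SZ))))))
  →34  S(S(S(mul(add(add(Z, mul(Z, SSSZ)), add(Z, Z)), add(mul(SSZ, Z), SZ)))))
  →35  S(S(S(mul(add(mul(Z, SSSZ), add(Z, Z)), add(mul(SSZ, Z), SZ)))))
  →36  S(S(S(mul(add(Z, add(Z, Z)), add(mul(SSZ, Z), SZ)))))
  →37  S(S(S(mul(add(Z, Z), add(mul(SSZ, Z), SZ)))))
  →38  S(S(S(mul(Z, add(mul(SSZ, Z), SZ)))))
  →39  SSSZ

Term B:
  start: mul(add(add(Z, SZ), mul(Z, Z)), add(mul(Z, SZ), add(SZ, SSZ)))
  →1  mul(add(SZ, mul(Z, Z)), add(mul(Z, SZ), add(SZ, SSZ)))
  →2  mul(S(add(Z, mul(Z, Z))), add(mul(Z, SZ), add(SZ, SSZ)))
  →3  add(add(mul(Z, SZ), add(SZ, SSZ)), mul(add(Z, mul(Z, Z)), add(mul(Z, SZ), add(SZ, SSZ))))
  →4  add(add(Z, add(SZ, SSZ)), mul(add(Z, mul(Z, Z)), add(mul(Z, SZ), add(SZ, SSZ))))
  →5  add(add(SZ, SSZ), mul(add(Z, mul(Z, Z)), add(mul(Z, SZ), add(SZ, SSZ))))
  →6  add(S(add(Z, SSZ)), mul(add(Z, mul(Z, Z)), add(mul(Z, SZ), add(SZ, SSZ))))
  →7  S(add(add(Z, SSZ), mul(add(Z, mul(Z, Z)), add(mul(Z, SZ), add(SZ, SSZ)))))
  →8  S(add(SSZ, mul(add(Z, mul(Z, Z)), add(mul(Z, SZ), add(SZ, SSZ)))))
  →9  S(S(add(SZ, mul(add(Z, mul(Z, Z)), add(mul(Z, SZ), add(SZ, SSZ))))))
  →10  S(S(S(add(Z, mul(add(Z, mul(Z, Z)), add(mul(Z, SZ), add(SZ, SSZ)))))))
  →11  S(S(S(mul(add(Z, mul(Z, Z)), add(mul(Z, SZ), add(SZ, SSZ))))))
  →12  S(S(S(mul(mul(Z, Z), add(mul(Z, SZ), add(SZ, SSZ))))))
  →13  S(S(S(mul(Z, add(mul(Z, SZ), add(SZ, SSZ))))))
  →14  SSSZ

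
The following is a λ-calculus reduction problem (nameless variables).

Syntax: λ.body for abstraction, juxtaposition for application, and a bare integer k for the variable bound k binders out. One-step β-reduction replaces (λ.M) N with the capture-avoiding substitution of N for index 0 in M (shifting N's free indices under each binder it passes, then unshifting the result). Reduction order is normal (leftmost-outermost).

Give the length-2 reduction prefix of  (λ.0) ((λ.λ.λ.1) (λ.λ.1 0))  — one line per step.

  start: (λ.0) ((λ.λ.λ.1) (λ.λ.1 0))
  [1] (λ.λ.λ.1) (λ.λ.1 0)
  [2] λ.λ.1

Answer: after 2 steps: λ.λ.1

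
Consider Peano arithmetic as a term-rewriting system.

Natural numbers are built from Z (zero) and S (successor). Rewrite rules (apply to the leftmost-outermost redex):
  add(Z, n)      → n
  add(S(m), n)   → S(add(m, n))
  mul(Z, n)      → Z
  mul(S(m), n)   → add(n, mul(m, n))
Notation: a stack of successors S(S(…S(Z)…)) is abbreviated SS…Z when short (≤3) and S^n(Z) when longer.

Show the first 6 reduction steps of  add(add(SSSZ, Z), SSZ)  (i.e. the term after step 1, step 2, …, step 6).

Answer: after 6 steps: S(S(S(add(add(Z, Z), SSZ))))

Reduction:
  start: add(add(SSSZ, Z), SSZ)
  [1] add(S(add(SSZ, Z)), SSZ)
  [2] S(add(add(SSZ, Z), SSZ))
  [3] S(add(S(add(SZ, Z)), SSZ))
  [4] S(S(add(add(SZ, Z), SSZ)))
  [5] S(S(add(S(add(Z, Z)), SSZ)))
  [6] S(S(S(add(add(Z, Z), SSZ))))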